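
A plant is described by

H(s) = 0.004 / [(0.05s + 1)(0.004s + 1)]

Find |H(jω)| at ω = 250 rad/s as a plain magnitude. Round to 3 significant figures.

0.000226

At ω = 250 rad/s:
pole (1 + j250·0.05) = 1 + j12.5 → |·| ≈ 12.54, ∠ ≈ 85.43°
pole (1 + j250·0.004) = 1 + j1 → |·| ≈ 1.4142, ∠ ≈ 45.00°
|H| = 0.004 · 1 / (12.54 · 1.4142) ≈ 0.00022555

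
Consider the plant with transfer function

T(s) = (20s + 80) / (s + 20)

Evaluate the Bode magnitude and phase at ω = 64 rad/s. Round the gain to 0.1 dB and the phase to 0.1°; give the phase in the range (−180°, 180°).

25.6 dB, 13.8°

Substitute s = j64:
Numerator: 20(j64) + 80 = 80 + j1280
Denominator: (j64) + 20 = 20 + j64
|N| = √(80² + 1280²) ≈ 1282.5, ∠N ≈ 86.42°
|D| = √(20² + 64²) ≈ 67.052, ∠D ≈ 72.65°
|T| = 1282.5 / 67.052 ≈ 19.127
Gain = 20 log₁₀(19.127) ≈ 25.63 dB
∠T = 86.42° − 72.65° = 13.77°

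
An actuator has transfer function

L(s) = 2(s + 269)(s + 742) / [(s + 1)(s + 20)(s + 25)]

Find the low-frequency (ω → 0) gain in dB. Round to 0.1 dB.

58.0 dB

L(0) = 2·269·742 / (1·20·25) ≈ 798.39
20 log₁₀(798.39) ≈ 58.04 dB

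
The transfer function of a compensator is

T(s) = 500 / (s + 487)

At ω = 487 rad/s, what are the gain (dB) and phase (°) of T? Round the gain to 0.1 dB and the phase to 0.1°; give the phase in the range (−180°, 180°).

-2.8 dB, -45.0°

At s = jω = j487:
pole (s+487): 487 + j487 → |·| = √(487²+487²) = √474338 ≈ 688.72, ∠ = arctan(487/487) ≈ 45.00°
|T| = 500 / 688.72 ≈ 0.72598
Gain = 20 log₁₀(0.72598) ≈ -2.78 dB
∠T = 0.00° − 45.00° = -45.00°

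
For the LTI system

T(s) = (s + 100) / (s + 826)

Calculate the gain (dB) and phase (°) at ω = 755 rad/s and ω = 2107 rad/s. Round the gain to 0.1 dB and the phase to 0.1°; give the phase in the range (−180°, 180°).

ω = 755: -3.3 dB, 40.0°; ω = 2107: -0.6 dB, 18.7°

Substitute s = j755:
Numerator: (j755) + 100 = 100 + j755
Denominator: (j755) + 826 = 826 + j755
|N| = √(100² + 755²) ≈ 761.59, ∠N ≈ 82.46°
|D| = √(826² + 755²) ≈ 1119.1, ∠D ≈ 42.43°
|T| = 761.59 / 1119.1 ≈ 0.68054
Gain = 20 log₁₀(0.68054) ≈ -3.34 dB
∠T = 82.46° − 42.43° = 40.03°

Substitute s = j2107:
Numerator: (j2107) + 100 = 100 + j2107
Denominator: (j2107) + 826 = 826 + j2107
|N| = √(100² + 2107²) ≈ 2109.4, ∠N ≈ 87.28°
|D| = √(826² + 2107²) ≈ 2263.1, ∠D ≈ 68.59°
|T| = 2109.4 / 2263.1 ≈ 0.93208
Gain = 20 log₁₀(0.93208) ≈ -0.61 dB
∠T = 87.28° − 68.59° = 18.69°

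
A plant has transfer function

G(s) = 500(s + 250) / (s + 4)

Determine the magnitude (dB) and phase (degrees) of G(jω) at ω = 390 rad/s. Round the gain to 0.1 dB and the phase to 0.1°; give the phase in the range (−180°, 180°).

55.5 dB, -32.1°

At s = jω = j390:
zero (s+250): 250 + j390 → |·| = √(250²+390²) = √214600 ≈ 463.25, ∠ = arctan(390/250) ≈ 57.34°
pole (s+4): 4 + j390 → |·| = √(4²+390²) = √152116 ≈ 390.02, ∠ = arctan(390/4) ≈ 89.41°
|G| = 500 · 463.25 / 390.02 ≈ 593.88
Gain = 20 log₁₀(593.88) ≈ 55.47 dB
∠G = 57.34° − 89.41° = -32.07°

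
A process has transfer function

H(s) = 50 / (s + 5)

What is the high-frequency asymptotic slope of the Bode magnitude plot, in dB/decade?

-20 dB/decade

Each pole contributes −20 dB/decade at high frequency; each zero contributes +20 dB/decade.
Net: 0 zero(s) − 1 pole(s) → -20 dB/decade.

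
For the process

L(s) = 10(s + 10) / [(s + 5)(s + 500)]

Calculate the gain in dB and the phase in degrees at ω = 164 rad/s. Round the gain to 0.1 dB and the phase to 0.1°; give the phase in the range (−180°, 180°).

-34.4 dB, -19.9°

At s = jω = j164:
zero (s+10): 10 + j164 → |·| = √(10²+164²) = √26996 ≈ 164.3, ∠ = arctan(164/10) ≈ 86.51°
pole (s+5): 5 + j164 → |·| = √(5²+164²) = √26921 ≈ 164.08, ∠ = arctan(164/5) ≈ 88.25°
pole (s+500): 500 + j164 → |·| = √(500²+164²) = √276896 ≈ 526.21, ∠ = arctan(164/500) ≈ 18.16°
|L| = 10 · 164.3 / 86341 ≈ 0.019029
Gain = 20 log₁₀(0.019029) ≈ -34.41 dB
∠L = 86.51° − 106.41° = -19.90°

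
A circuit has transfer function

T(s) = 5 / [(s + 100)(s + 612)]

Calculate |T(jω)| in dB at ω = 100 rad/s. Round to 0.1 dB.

-84.9 dB

At s = jω = j100:
pole (s+100): 100 + j100 → |·| = √(100²+100²) = √20000 ≈ 141.42, ∠ = arctan(100/100) ≈ 45.00°
pole (s+612): 612 + j100 → |·| = √(612²+100²) = √384544 ≈ 620.12, ∠ = arctan(100/612) ≈ 9.28°
|T| = 5 / 87697 ≈ 5.7014e-05
Gain = 20 log₁₀(5.7014e-05) ≈ -84.88 dB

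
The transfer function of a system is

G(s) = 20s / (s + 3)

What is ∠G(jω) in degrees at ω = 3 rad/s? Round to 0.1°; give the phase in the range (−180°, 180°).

At s = jω = j3:
zero at origin: s = j3 → |·| = 3, ∠ = 90.00°
pole (s+3): 3 + j3 → |·| = √(3²+3²) = √18 ≈ 4.2426, ∠ = arctan(3/3) ≈ 45.00°
∠G = 90.00° − 45.00° = 45.00°

45.0°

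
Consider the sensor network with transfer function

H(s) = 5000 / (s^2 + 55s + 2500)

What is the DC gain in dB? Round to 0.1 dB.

6.0 dB

H(0) = 5000 / 2500 = 2
20 log₁₀(2) ≈ 6.02 dB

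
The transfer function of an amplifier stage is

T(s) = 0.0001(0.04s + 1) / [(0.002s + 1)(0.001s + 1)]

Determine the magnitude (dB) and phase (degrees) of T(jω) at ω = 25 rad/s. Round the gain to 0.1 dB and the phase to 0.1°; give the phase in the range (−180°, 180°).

At ω = 25 rad/s:
zero (1 + j25·0.04) = 1 + j1 → |·| ≈ 1.4142, ∠ ≈ 45.00°
pole (1 + j25·0.002) = 1 + j0.05 → |·| ≈ 1.0012, ∠ ≈ 2.86°
pole (1 + j25·0.001) = 1 + j0.025 → |·| ≈ 1.0003, ∠ ≈ 1.43°
|T| = 0.0001 · 1.4142 / (1.0012 · 1.0003) ≈ 0.00014121
Gain = 20 log₁₀(0.00014121) ≈ -77.00 dB
∠T = (45.00°) − (2.86° + 1.43°) = 40.71°

-77.0 dB, 40.7°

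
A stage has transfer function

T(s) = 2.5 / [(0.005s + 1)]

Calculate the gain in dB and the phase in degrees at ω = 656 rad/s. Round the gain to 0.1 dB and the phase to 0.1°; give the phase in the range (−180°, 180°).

At ω = 656 rad/s:
pole (1 + j656·0.005) = 1 + j3.28 → |·| ≈ 3.4291, ∠ ≈ 73.04°
|T| = 2.5 · 1 / (3.4291) ≈ 0.72905
Gain = 20 log₁₀(0.72905) ≈ -2.74 dB
∠T = (0°) − (73.04°) = -73.04°

-2.7 dB, -73.0°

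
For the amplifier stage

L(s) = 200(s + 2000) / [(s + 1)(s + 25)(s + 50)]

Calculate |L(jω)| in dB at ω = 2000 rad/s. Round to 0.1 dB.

At s = jω = j2000:
zero (s+2000): 2000 + j2000 → |·| = √(2000²+2000²) = √8000000 ≈ 2828.4, ∠ = arctan(2000/2000) ≈ 45.00°
pole (s+1): 1 + j2000 → |·| = √(1²+2000²) = √4000001 ≈ 2000, ∠ = arctan(2000/1) ≈ 89.97°
pole (s+25): 25 + j2000 → |·| = √(25²+2000²) = √4000625 ≈ 2000.2, ∠ = arctan(2000/25) ≈ 89.28°
pole (s+50): 50 + j2000 → |·| = √(50²+2000²) = √4002500 ≈ 2000.6, ∠ = arctan(2000/50) ≈ 88.57°
|L| = 200 · 2828.4 / 8.0032e+09 ≈ 7.0682e-05
Gain = 20 log₁₀(7.0682e-05) ≈ -83.01 dB

-83.0 dB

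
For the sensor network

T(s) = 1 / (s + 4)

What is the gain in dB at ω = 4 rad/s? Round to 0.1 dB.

Substitute s = j4:
Numerator: 1 = 1 + j0
Denominator: (j4) + 4 = 4 + j4
|N| = √(1² + 0²) ≈ 1, ∠N ≈ 0.00°
|D| = √(4² + 4²) ≈ 5.6569, ∠D ≈ 45.00°
|T| = 1 / 5.6569 ≈ 0.17678
Gain = 20 log₁₀(0.17678) ≈ -15.05 dB

-15.1 dB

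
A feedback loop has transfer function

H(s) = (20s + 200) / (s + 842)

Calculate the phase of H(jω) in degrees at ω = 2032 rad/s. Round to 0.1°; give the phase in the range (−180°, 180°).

22.2°

Substitute s = j2032:
Numerator: 20(j2032) + 200 = 200 + j40640
Denominator: (j2032) + 842 = 842 + j2032
|N| = √(200² + 40640²) ≈ 40640, ∠N ≈ 89.72°
|D| = √(842² + 2032²) ≈ 2199.5, ∠D ≈ 67.49°
∠H = 89.72° − 67.49° = 22.23°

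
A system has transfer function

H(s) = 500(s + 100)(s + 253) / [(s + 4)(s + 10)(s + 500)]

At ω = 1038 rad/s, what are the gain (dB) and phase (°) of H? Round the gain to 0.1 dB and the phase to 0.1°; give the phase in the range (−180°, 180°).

At s = jω = j1038:
zero (s+100): 100 + j1038 → |·| = √(100²+1038²) = √1087444 ≈ 1042.8, ∠ = arctan(1038/100) ≈ 84.50°
zero (s+253): 253 + j1038 → |·| = √(253²+1038²) = √1141453 ≈ 1068.4, ∠ = arctan(1038/253) ≈ 76.30°
pole (s+4): 4 + j1038 → |·| = √(4²+1038²) = √1077460 ≈ 1038, ∠ = arctan(1038/4) ≈ 89.78°
pole (s+10): 10 + j1038 → |·| = √(10²+1038²) = √1077544 ≈ 1038, ∠ = arctan(1038/10) ≈ 89.45°
pole (s+500): 500 + j1038 → |·| = √(500²+1038²) = √1327444 ≈ 1152.1, ∠ = arctan(1038/500) ≈ 64.28°
|H| = 500 · 1.1141e+06 / 1.2413e+09 ≈ 0.44876
Gain = 20 log₁₀(0.44876) ≈ -6.96 dB
∠H = 160.80° − 243.51° = -82.71°

-7.0 dB, -82.7°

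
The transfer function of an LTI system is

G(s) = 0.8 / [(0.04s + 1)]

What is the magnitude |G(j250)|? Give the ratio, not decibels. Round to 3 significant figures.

At ω = 250 rad/s:
pole (1 + j250·0.04) = 1 + j10 → |·| ≈ 10.05, ∠ ≈ 84.29°
|G| = 0.8 · 1 / (10.05) ≈ 0.079602

0.0796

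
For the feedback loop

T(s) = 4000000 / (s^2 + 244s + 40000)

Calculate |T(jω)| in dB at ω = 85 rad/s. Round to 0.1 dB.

40.3 dB

At s = jω = j85:
quadratic: (j85)² + 244·j85 + 40000 = 32775 + j20740 → |·| ≈ 38786, ∠ ≈ 32.33°
|T| = 4000000 / 38786 ≈ 103.13
Gain = 20 log₁₀(103.13) ≈ 40.27 dB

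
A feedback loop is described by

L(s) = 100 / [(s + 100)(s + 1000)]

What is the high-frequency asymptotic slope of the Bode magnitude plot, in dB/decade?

-40 dB/decade

Each pole contributes −20 dB/decade at high frequency; each zero contributes +20 dB/decade.
Net: 0 zero(s) − 2 pole(s) → -40 dB/decade.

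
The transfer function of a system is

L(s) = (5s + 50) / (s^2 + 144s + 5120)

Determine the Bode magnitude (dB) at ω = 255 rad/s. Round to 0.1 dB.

-34.8 dB

Substitute s = j255:
Numerator: 5(j255) + 50 = 50 + j1275
Denominator: (j255)^2 + 144(j255) + 5120 = -59905 + j36720
|N| = √(50² + 1275²) ≈ 1276, ∠N ≈ 87.75°
|D| = √(59905² + 36720²) ≈ 70264, ∠D ≈ 148.49°
|L| = 1276 / 70264 ≈ 0.01816
Gain = 20 log₁₀(0.01816) ≈ -34.82 dB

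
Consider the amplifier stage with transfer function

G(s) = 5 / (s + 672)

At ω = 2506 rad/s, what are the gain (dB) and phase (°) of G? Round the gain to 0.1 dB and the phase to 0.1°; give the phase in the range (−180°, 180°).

Substitute s = j2506:
Numerator: 5 = 5 + j0
Denominator: (j2506) + 672 = 672 + j2506
|N| = √(5² + 0²) ≈ 5, ∠N ≈ 0.00°
|D| = √(672² + 2506²) ≈ 2594.5, ∠D ≈ 74.99°
|G| = 5 / 2594.5 ≈ 0.0019272
Gain = 20 log₁₀(0.0019272) ≈ -54.30 dB
∠G = 0.00° − 74.99° = -74.99°

-54.3 dB, -75.0°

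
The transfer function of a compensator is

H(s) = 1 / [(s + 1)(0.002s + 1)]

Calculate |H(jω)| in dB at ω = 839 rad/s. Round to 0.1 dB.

-64.3 dB

At ω = 839 rad/s:
pole (1 + j839·1) = 1 + j839 → |·| ≈ 839, ∠ ≈ 89.93°
pole (1 + j839·0.002) = 1 + j1.678 → |·| ≈ 1.9534, ∠ ≈ 59.21°
|H| = 1 · 1 / (839 · 1.9534) ≈ 0.00061016
Gain = 20 log₁₀(0.00061016) ≈ -64.29 dB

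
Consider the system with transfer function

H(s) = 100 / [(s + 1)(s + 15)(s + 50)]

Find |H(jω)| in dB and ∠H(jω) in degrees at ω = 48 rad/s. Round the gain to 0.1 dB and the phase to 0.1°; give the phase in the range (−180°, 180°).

At s = jω = j48:
pole (s+1): 1 + j48 → |·| = √(1²+48²) = √2305 ≈ 48.01, ∠ = arctan(48/1) ≈ 88.81°
pole (s+15): 15 + j48 → |·| = √(15²+48²) = √2529 ≈ 50.289, ∠ = arctan(48/15) ≈ 72.65°
pole (s+50): 50 + j48 → |·| = √(50²+48²) = √4804 ≈ 69.311, ∠ = arctan(48/50) ≈ 43.83°
|H| = 100 / 1.6734e+05 ≈ 0.00059759
Gain = 20 log₁₀(0.00059759) ≈ -64.47 dB
∠H = 0.00° − 205.29° = -205.29° ≡ 154.71° (principal value)

-64.5 dB, 154.7°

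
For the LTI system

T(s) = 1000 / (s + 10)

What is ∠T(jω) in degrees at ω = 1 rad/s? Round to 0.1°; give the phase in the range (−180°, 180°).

At s = jω = j1:
pole (s+10): 10 + j1 → |·| = √(10²+1²) = √101 ≈ 10.05, ∠ = arctan(1/10) ≈ 5.71°
∠T = 0.00° − 5.71° = -5.71°

-5.7°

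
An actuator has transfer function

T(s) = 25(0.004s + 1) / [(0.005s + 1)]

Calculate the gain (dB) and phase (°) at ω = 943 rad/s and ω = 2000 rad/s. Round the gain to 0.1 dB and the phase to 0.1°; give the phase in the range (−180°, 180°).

At ω = 943 rad/s:
zero (1 + j943·0.004) = 1 + j3.772 → |·| ≈ 3.9023, ∠ ≈ 75.15°
pole (1 + j943·0.005) = 1 + j4.715 → |·| ≈ 4.8199, ∠ ≈ 78.03°
|T| = 25 · 3.9023 / (4.8199) ≈ 20.241
Gain = 20 log₁₀(20.241) ≈ 26.12 dB
∠T = (75.15°) − (78.03°) = -2.88°

At ω = 2000 rad/s:
zero (1 + j2000·0.004) = 1 + j8 → |·| ≈ 8.0623, ∠ ≈ 82.87°
pole (1 + j2000·0.005) = 1 + j10 → |·| ≈ 10.05, ∠ ≈ 84.29°
|T| = 25 · 8.0623 / (10.05) ≈ 20.055
Gain = 20 log₁₀(20.055) ≈ 26.04 dB
∠T = (82.87°) − (84.29°) = -1.42°

ω = 943: 26.1 dB, -2.9°; ω = 2000: 26.0 dB, -1.4°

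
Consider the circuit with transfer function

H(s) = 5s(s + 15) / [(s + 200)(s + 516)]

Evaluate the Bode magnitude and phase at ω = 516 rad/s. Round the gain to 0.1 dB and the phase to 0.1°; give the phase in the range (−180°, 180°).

10.4 dB, 64.5°

At s = jω = j516:
zero (s+15): 15 + j516 → |·| = √(15²+516²) = √266481 ≈ 516.22, ∠ = arctan(516/15) ≈ 88.33°
zero at origin: s = j516 → |·| = 516, ∠ = 90.00°
pole (s+200): 200 + j516 → |·| = √(200²+516²) = √306256 ≈ 553.4, ∠ = arctan(516/200) ≈ 68.81°
pole (s+516): 516 + j516 → |·| = √(516²+516²) = √532512 ≈ 729.73, ∠ = arctan(516/516) ≈ 45.00°
|H| = 5 · 2.6637e+05 / 4.0383e+05 ≈ 3.298
Gain = 20 log₁₀(3.298) ≈ 10.37 dB
∠H = 178.33° − 113.81° = 64.52°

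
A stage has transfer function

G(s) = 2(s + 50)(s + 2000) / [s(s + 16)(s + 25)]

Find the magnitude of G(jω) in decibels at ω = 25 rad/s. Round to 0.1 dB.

18.6 dB

At s = jω = j25:
zero (s+50): 50 + j25 → |·| = √(50²+25²) = √3125 ≈ 55.902, ∠ = arctan(25/50) ≈ 26.57°
zero (s+2000): 2000 + j25 → |·| = √(2000²+25²) = √4000625 ≈ 2000.2, ∠ = arctan(25/2000) ≈ 0.72°
pole (s+16): 16 + j25 → |·| = √(16²+25²) = √881 ≈ 29.682, ∠ = arctan(25/16) ≈ 57.38°
pole (s+25): 25 + j25 → |·| = √(25²+25²) = √1250 ≈ 35.355, ∠ = arctan(25/25) ≈ 45.00°
pole at origin: |s| = 25, ∠ = 90.00° (in denominator)
|G| = 2 · 1.1182e+05 / 26235 ≈ 8.5245
Gain = 20 log₁₀(8.5245) ≈ 18.61 dB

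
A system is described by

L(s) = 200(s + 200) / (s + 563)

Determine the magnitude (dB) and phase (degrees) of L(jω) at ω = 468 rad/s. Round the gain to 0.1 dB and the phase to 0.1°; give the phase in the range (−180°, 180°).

At s = jω = j468:
zero (s+200): 200 + j468 → |·| = √(200²+468²) = √259024 ≈ 508.94, ∠ = arctan(468/200) ≈ 66.86°
pole (s+563): 563 + j468 → |·| = √(563²+468²) = √535993 ≈ 732.12, ∠ = arctan(468/563) ≈ 39.74°
|L| = 200 · 508.94 / 732.12 ≈ 139.03
Gain = 20 log₁₀(139.03) ≈ 42.86 dB
∠L = 66.86° − 39.74° = 27.12°

42.9 dB, 27.1°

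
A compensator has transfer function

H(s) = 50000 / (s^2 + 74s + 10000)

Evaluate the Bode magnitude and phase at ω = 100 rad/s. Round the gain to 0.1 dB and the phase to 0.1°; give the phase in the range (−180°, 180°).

At s = jω = j100:
quadratic: (j100)² + 74·j100 + 10000 = 0 + j7400 → |·| ≈ 7400, ∠ ≈ 90.00°
|H| = 50000 / 7400 ≈ 6.7568
Gain = 20 log₁₀(6.7568) ≈ 16.59 dB
∠H = 0.00° − 90.00° = -90.00°

16.6 dB, -90.0°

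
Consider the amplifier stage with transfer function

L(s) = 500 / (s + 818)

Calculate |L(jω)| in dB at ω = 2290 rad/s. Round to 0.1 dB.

Substitute s = j2290:
Numerator: 500 = 500 + j0
Denominator: (j2290) + 818 = 818 + j2290
|N| = √(500² + 0²) ≈ 500, ∠N ≈ 0.00°
|D| = √(818² + 2290²) ≈ 2431.7, ∠D ≈ 70.34°
|L| = 500 / 2431.7 ≈ 0.20562
Gain = 20 log₁₀(0.20562) ≈ -13.74 dB

-13.7 dB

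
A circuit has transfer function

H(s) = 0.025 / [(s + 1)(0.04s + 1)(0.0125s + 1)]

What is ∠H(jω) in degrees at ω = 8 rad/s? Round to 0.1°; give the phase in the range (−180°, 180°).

-106.3°

At ω = 8 rad/s:
pole (1 + j8·1) = 1 + j8 → |·| ≈ 8.0623, ∠ ≈ 82.87°
pole (1 + j8·0.04) = 1 + j0.32 → |·| ≈ 1.05, ∠ ≈ 17.74°
pole (1 + j8·0.0125) = 1 + j0.1 → |·| ≈ 1.005, ∠ ≈ 5.71°
∠H = (0°) − (82.87° + 17.74° + 5.71°) = -106.32°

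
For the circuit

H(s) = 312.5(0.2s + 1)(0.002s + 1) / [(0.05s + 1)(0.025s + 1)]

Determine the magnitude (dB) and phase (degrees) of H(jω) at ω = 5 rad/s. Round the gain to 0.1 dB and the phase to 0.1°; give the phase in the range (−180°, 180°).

At ω = 5 rad/s:
zero (1 + j5·0.2) = 1 + j1 → |·| ≈ 1.4142, ∠ ≈ 45.00°
zero (1 + j5·0.002) = 1 + j0.01 → |·| ≈ 1, ∠ ≈ 0.57°
pole (1 + j5·0.05) = 1 + j0.25 → |·| ≈ 1.0308, ∠ ≈ 14.04°
pole (1 + j5·0.025) = 1 + j0.125 → |·| ≈ 1.0078, ∠ ≈ 7.13°
|H| = 312.5 · 1.4142 · 1 / (1.0308 · 1.0078) ≈ 425.41
Gain = 20 log₁₀(425.41) ≈ 52.58 dB
∠H = (45.00° + 0.57°) − (14.04° + 7.13°) = 24.40°

52.6 dB, 24.4°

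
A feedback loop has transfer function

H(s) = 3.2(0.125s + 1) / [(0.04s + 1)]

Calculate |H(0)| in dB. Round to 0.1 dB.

10.1 dB

H(0) = 3.2 · 1 / 1 = 3.2
20 log₁₀(3.2) ≈ 10.10 dB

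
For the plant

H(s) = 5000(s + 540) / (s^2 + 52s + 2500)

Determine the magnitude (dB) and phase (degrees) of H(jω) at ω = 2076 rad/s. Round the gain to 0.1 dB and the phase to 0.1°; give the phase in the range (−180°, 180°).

7.9 dB, -103.1°

At s = jω = j2076:
zero (s+540): 540 + j2076 → |·| = √(540²+2076²) = √4601376 ≈ 2145.1, ∠ = arctan(2076/540) ≈ 75.42°
quadratic: (j2076)² + 52·j2076 + 2500 = -4307276 + j107952 → |·| ≈ 4.3086e+06, ∠ ≈ 178.56°
|H| = 5000 · 2145.1 / 4.3086e+06 ≈ 2.4893
Gain = 20 log₁₀(2.4893) ≈ 7.92 dB
∠H = 75.42° − 178.56° = -103.14°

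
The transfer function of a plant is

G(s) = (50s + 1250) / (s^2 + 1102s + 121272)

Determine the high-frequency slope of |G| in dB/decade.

Each pole contributes −20 dB/decade at high frequency; each zero contributes +20 dB/decade.
Net: 1 zero(s) − 2 pole(s) → -20 dB/decade.

-20 dB/decade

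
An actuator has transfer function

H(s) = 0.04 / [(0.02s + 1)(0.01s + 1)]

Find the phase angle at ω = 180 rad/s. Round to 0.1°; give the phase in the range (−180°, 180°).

-135.4°

At ω = 180 rad/s:
pole (1 + j180·0.02) = 1 + j3.6 → |·| ≈ 3.7363, ∠ ≈ 74.48°
pole (1 + j180·0.01) = 1 + j1.8 → |·| ≈ 2.0591, ∠ ≈ 60.95°
∠H = (0°) − (74.48° + 60.95°) = -135.43°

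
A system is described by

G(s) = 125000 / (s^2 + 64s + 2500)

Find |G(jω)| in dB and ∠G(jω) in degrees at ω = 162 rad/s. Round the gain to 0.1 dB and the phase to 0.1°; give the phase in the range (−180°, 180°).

13.7 dB, -156.4°

At s = jω = j162:
quadratic: (j162)² + 64·j162 + 2500 = -23744 + j10368 → |·| ≈ 25909, ∠ ≈ 156.41°
|G| = 125000 / 25909 ≈ 4.8246
Gain = 20 log₁₀(4.8246) ≈ 13.67 dB
∠G = 0.00° − 156.41° = -156.41°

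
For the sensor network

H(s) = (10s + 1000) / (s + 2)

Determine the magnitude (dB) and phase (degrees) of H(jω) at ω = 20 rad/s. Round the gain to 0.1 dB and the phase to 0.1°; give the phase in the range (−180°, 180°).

34.1 dB, -73.0°

Substitute s = j20:
Numerator: 10(j20) + 1000 = 1000 + j200
Denominator: (j20) + 2 = 2 + j20
|N| = √(1000² + 200²) ≈ 1019.8, ∠N ≈ 11.31°
|D| = √(2² + 20²) ≈ 20.1, ∠D ≈ 84.29°
|H| = 1019.8 / 20.1 ≈ 50.736
Gain = 20 log₁₀(50.736) ≈ 34.11 dB
∠H = 11.31° − 84.29° = -72.98°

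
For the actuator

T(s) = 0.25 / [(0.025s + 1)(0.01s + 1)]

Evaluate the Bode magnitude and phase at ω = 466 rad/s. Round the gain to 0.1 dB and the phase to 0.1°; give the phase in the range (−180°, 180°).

At ω = 466 rad/s:
pole (1 + j466·0.025) = 1 + j11.65 → |·| ≈ 11.693, ∠ ≈ 85.09°
pole (1 + j466·0.01) = 1 + j4.66 → |·| ≈ 4.7661, ∠ ≈ 77.89°
|T| = 0.25 · 1 / (11.693 · 4.7661) ≈ 0.0044859
Gain = 20 log₁₀(0.0044859) ≈ -46.96 dB
∠T = (0°) − (85.09° + 77.89°) = -162.98°

-47.0 dB, -163.0°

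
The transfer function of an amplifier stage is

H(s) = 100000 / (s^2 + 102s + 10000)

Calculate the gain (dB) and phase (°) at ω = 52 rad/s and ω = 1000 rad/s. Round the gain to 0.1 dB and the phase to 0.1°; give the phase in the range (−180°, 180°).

At s = jω = j52:
quadratic: (j52)² + 102·j52 + 10000 = 7296 + j5304 → |·| ≈ 9020.2, ∠ ≈ 36.02°
|H| = 100000 / 9020.2 ≈ 11.086
Gain = 20 log₁₀(11.086) ≈ 20.90 dB
∠H = 0.00° − 36.02° = -36.02°

At s = jω = j1000:
quadratic: (j1000)² + 102·j1000 + 10000 = -990000 + j102000 → |·| ≈ 9.9524e+05, ∠ ≈ 174.12°
|H| = 100000 / 9.9524e+05 ≈ 0.10048
Gain = 20 log₁₀(0.10048) ≈ -19.96 dB
∠H = 0.00° − 174.12° = -174.12°

ω = 52: 20.9 dB, -36.0°; ω = 1000: -20.0 dB, -174.1°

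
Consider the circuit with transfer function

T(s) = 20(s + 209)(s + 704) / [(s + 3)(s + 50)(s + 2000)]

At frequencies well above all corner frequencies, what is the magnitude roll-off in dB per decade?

-20 dB/decade

Each pole contributes −20 dB/decade at high frequency; each zero contributes +20 dB/decade.
Net: 2 zero(s) − 3 pole(s) → -20 dB/decade.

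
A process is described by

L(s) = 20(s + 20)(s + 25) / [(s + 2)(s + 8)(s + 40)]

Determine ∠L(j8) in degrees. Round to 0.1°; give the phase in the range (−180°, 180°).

At s = jω = j8:
zero (s+20): 20 + j8 → |·| = √(20²+8²) = √464 ≈ 21.541, ∠ = arctan(8/20) ≈ 21.80°
zero (s+25): 25 + j8 → |·| = √(25²+8²) = √689 ≈ 26.249, ∠ = arctan(8/25) ≈ 17.74°
pole (s+2): 2 + j8 → |·| = √(2²+8²) = √68 ≈ 8.2462, ∠ = arctan(8/2) ≈ 75.96°
pole (s+8): 8 + j8 → |·| = √(8²+8²) = √128 ≈ 11.314, ∠ = arctan(8/8) ≈ 45.00°
pole (s+40): 40 + j8 → |·| = √(40²+8²) = √1664 ≈ 40.792, ∠ = arctan(8/40) ≈ 11.31°
∠L = 39.54° − 132.27° = -92.73°

-92.7°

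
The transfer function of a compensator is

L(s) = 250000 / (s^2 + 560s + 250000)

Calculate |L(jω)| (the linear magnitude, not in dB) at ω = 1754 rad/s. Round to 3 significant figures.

At s = jω = j1754:
quadratic: (j1754)² + 560·j1754 + 250000 = -2826516 + j982240 → |·| ≈ 2.9923e+06, ∠ ≈ 160.84°
|L| = 250000 / 2.9923e+06 ≈ 0.083548

0.0835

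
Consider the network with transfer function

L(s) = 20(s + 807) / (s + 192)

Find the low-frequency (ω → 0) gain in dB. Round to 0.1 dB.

L(0) = 20·807 / (192) ≈ 84.062
20 log₁₀(84.062) ≈ 38.49 dB

38.5 dB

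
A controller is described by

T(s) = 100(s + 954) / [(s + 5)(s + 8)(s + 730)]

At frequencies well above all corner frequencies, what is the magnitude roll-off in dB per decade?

-40 dB/decade

Each pole contributes −20 dB/decade at high frequency; each zero contributes +20 dB/decade.
Net: 1 zero(s) − 3 pole(s) → -40 dB/decade.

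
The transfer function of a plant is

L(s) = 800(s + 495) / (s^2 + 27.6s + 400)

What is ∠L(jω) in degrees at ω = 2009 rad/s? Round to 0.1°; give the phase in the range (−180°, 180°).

-103.1°

At s = jω = j2009:
zero (s+495): 495 + j2009 → |·| = √(495²+2009²) = √4281106 ≈ 2069.1, ∠ = arctan(2009/495) ≈ 76.16°
quadratic: (j2009)² + 27.6·j2009 + 400 = -4035681 + j55448.4 → |·| ≈ 4.0361e+06, ∠ ≈ 179.21°
∠L = 76.16° − 179.21° = -103.05°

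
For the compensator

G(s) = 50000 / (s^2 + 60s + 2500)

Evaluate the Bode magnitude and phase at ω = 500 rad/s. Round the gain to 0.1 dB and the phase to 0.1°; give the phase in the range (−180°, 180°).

At s = jω = j500:
quadratic: (j500)² + 60·j500 + 2500 = -247500 + j30000 → |·| ≈ 2.4931e+05, ∠ ≈ 173.09°
|G| = 50000 / 2.4931e+05 ≈ 0.20055
Gain = 20 log₁₀(0.20055) ≈ -13.96 dB
∠G = 0.00° − 173.09° = -173.09°

-14.0 dB, -173.1°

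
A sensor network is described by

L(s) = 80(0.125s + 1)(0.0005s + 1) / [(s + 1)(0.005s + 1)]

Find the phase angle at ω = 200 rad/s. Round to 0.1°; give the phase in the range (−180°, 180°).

At ω = 200 rad/s:
zero (1 + j200·0.125) = 1 + j25 → |·| ≈ 25.02, ∠ ≈ 87.71°
zero (1 + j200·0.0005) = 1 + j0.1 → |·| ≈ 1.005, ∠ ≈ 5.71°
pole (1 + j200·1) = 1 + j200 → |·| ≈ 200, ∠ ≈ 89.71°
pole (1 + j200·0.005) = 1 + j1 → |·| ≈ 1.4142, ∠ ≈ 45.00°
∠L = (87.71° + 5.71°) − (89.71° + 45.00°) = -41.29°

-41.3°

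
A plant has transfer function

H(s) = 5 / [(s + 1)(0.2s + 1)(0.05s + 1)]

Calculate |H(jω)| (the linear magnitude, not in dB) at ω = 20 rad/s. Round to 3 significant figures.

At ω = 20 rad/s:
pole (1 + j20·1) = 1 + j20 → |·| ≈ 20.025, ∠ ≈ 87.14°
pole (1 + j20·0.2) = 1 + j4 → |·| ≈ 4.1231, ∠ ≈ 75.96°
pole (1 + j20·0.05) = 1 + j1 → |·| ≈ 1.4142, ∠ ≈ 45.00°
|H| = 5 · 1 / (20.025 · 4.1231 · 1.4142) ≈ 0.042822

0.0428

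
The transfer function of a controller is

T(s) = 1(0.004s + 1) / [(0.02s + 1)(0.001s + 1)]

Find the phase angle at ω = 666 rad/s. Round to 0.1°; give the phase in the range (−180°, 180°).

At ω = 666 rad/s:
zero (1 + j666·0.004) = 1 + j2.664 → |·| ≈ 2.8455, ∠ ≈ 69.43°
pole (1 + j666·0.02) = 1 + j13.32 → |·| ≈ 13.357, ∠ ≈ 85.71°
pole (1 + j666·0.001) = 1 + j0.666 → |·| ≈ 1.2015, ∠ ≈ 33.66°
∠T = (69.43°) − (85.71° + 33.66°) = -49.94°

-49.9°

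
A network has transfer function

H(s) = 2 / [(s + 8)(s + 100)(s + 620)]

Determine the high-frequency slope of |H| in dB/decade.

Each pole contributes −20 dB/decade at high frequency; each zero contributes +20 dB/decade.
Net: 0 zero(s) − 3 pole(s) → -60 dB/decade.

-60 dB/decade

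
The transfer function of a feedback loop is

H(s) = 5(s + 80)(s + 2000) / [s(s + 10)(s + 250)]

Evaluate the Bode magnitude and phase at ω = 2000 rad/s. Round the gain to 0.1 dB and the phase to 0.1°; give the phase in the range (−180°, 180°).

-49.1 dB, -129.9°

At s = jω = j2000:
zero (s+80): 80 + j2000 → |·| = √(80²+2000²) = √4006400 ≈ 2001.6, ∠ = arctan(2000/80) ≈ 87.71°
zero (s+2000): 2000 + j2000 → |·| = √(2000²+2000²) = √8000000 ≈ 2828.4, ∠ = arctan(2000/2000) ≈ 45.00°
pole (s+10): 10 + j2000 → |·| = √(10²+2000²) = √4000100 ≈ 2000, ∠ = arctan(2000/10) ≈ 89.71°
pole (s+250): 250 + j2000 → |·| = √(250²+2000²) = √4062500 ≈ 2015.6, ∠ = arctan(2000/250) ≈ 82.87°
pole at origin: |s| = 2000, ∠ = 90.00° (in denominator)
|H| = 5 · 5.6613e+06 / 8.0624e+09 ≈ 0.0035109
Gain = 20 log₁₀(0.0035109) ≈ -49.09 dB
∠H = 132.71° − 262.58° = -129.87°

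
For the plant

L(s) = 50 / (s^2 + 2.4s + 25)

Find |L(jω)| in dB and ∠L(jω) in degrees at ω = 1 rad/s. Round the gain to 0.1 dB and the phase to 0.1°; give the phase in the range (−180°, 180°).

6.3 dB, -5.7°

At s = jω = j1:
quadratic: (j1)² + 2.4·j1 + 25 = 24 + j2.4 → |·| ≈ 24.12, ∠ ≈ 5.71°
|L| = 50 / 24.12 ≈ 2.073
Gain = 20 log₁₀(2.073) ≈ 6.33 dB
∠L = 0.00° − 5.71° = -5.71°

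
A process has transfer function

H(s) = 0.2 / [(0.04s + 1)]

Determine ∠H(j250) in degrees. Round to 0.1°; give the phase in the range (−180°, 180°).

At ω = 250 rad/s:
pole (1 + j250·0.04) = 1 + j10 → |·| ≈ 10.05, ∠ ≈ 84.29°
∠H = (0°) − (84.29°) = -84.29°

-84.3°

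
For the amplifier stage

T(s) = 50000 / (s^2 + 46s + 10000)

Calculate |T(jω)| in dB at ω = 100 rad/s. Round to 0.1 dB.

20.7 dB

At s = jω = j100:
quadratic: (j100)² + 46·j100 + 10000 = 0 + j4600 → |·| ≈ 4600, ∠ ≈ 90.00°
|T| = 50000 / 4600 ≈ 10.87
Gain = 20 log₁₀(10.87) ≈ 20.72 dB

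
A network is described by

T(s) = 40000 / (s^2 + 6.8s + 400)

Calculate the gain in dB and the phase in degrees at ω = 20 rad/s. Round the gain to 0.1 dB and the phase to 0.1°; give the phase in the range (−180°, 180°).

49.4 dB, -90.0°

At s = jω = j20:
quadratic: (j20)² + 6.8·j20 + 400 = 0 + j136 → |·| ≈ 136, ∠ ≈ 90.00°
|T| = 40000 / 136 ≈ 294.12
Gain = 20 log₁₀(294.12) ≈ 49.37 dB
∠T = 0.00° − 90.00° = -90.00°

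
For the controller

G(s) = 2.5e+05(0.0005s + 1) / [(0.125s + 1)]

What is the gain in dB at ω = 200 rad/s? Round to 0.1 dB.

80.0 dB

At ω = 200 rad/s:
zero (1 + j200·0.0005) = 1 + j0.1 → |·| ≈ 1.005, ∠ ≈ 5.71°
pole (1 + j200·0.125) = 1 + j25 → |·| ≈ 25.02, ∠ ≈ 87.71°
|G| = 2.5e+05 · 1.005 / (25.02) ≈ 10042
Gain = 20 log₁₀(10042) ≈ 80.04 dB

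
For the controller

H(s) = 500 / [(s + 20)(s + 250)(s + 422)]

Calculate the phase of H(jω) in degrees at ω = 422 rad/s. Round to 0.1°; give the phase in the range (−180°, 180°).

At s = jω = j422:
pole (s+20): 20 + j422 → |·| = √(20²+422²) = √178484 ≈ 422.47, ∠ = arctan(422/20) ≈ 87.29°
pole (s+250): 250 + j422 → |·| = √(250²+422²) = √240584 ≈ 490.49, ∠ = arctan(422/250) ≈ 59.36°
pole (s+422): 422 + j422 → |·| = √(422²+422²) = √356168 ≈ 596.8, ∠ = arctan(422/422) ≈ 45.00°
∠H = 0.00° − 191.65° = -191.65° ≡ 168.35° (principal value)

168.4°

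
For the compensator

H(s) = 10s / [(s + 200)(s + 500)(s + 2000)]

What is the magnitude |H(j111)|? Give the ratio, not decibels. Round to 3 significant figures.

4.73e-06

At s = jω = j111:
zero at origin: s = j111 → |·| = 111, ∠ = 90.00°
pole (s+200): 200 + j111 → |·| = √(200²+111²) = √52321 ≈ 228.74, ∠ = arctan(111/200) ≈ 29.03°
pole (s+500): 500 + j111 → |·| = √(500²+111²) = √262321 ≈ 512.17, ∠ = arctan(111/500) ≈ 12.52°
pole (s+2000): 2000 + j111 → |·| = √(2000²+111²) = √4012321 ≈ 2003.1, ∠ = arctan(111/2000) ≈ 3.18°
|H| = 10 · 111 / 2.3467e+08 ≈ 4.73e-06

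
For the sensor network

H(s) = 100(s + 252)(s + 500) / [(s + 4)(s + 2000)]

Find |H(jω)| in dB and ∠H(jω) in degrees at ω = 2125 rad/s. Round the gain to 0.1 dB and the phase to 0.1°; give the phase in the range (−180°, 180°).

37.5 dB, 23.4°

At s = jω = j2125:
zero (s+252): 252 + j2125 → |·| = √(252²+2125²) = √4579129 ≈ 2139.9, ∠ = arctan(2125/252) ≈ 83.24°
zero (s+500): 500 + j2125 → |·| = √(500²+2125²) = √4765625 ≈ 2183, ∠ = arctan(2125/500) ≈ 76.76°
pole (s+4): 4 + j2125 → |·| = √(4²+2125²) = √4515641 ≈ 2125, ∠ = arctan(2125/4) ≈ 89.89°
pole (s+2000): 2000 + j2125 → |·| = √(2000²+2125²) = √8515625 ≈ 2918.2, ∠ = arctan(2125/2000) ≈ 46.74°
|H| = 100 · 4.6714e+06 / 6.2012e+06 ≈ 75.331
Gain = 20 log₁₀(75.331) ≈ 37.54 dB
∠H = 160.00° − 136.63° = 23.37°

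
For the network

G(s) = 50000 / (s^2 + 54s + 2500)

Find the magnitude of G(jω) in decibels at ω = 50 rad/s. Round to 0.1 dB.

At s = jω = j50:
quadratic: (j50)² + 54·j50 + 2500 = 0 + j2700 → |·| ≈ 2700, ∠ ≈ 90.00°
|G| = 50000 / 2700 ≈ 18.519
Gain = 20 log₁₀(18.519) ≈ 25.35 dB

25.4 dB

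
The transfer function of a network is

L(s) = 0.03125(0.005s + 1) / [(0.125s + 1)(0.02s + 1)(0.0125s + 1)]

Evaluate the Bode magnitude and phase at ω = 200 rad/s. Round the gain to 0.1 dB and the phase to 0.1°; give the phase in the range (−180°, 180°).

At ω = 200 rad/s:
zero (1 + j200·0.005) = 1 + j1 → |·| ≈ 1.4142, ∠ ≈ 45.00°
pole (1 + j200·0.125) = 1 + j25 → |·| ≈ 25.02, ∠ ≈ 87.71°
pole (1 + j200·0.02) = 1 + j4 → |·| ≈ 4.1231, ∠ ≈ 75.96°
pole (1 + j200·0.0125) = 1 + j2.5 → |·| ≈ 2.6926, ∠ ≈ 68.20°
|L| = 0.03125 · 1.4142 / (25.02 · 4.1231 · 2.6926) ≈ 0.0001591
Gain = 20 log₁₀(0.0001591) ≈ -75.97 dB
∠L = (45.00°) − (87.71° + 75.96° + 68.20°) = -186.87° ≡ 173.13° (principal value)

-76.0 dB, 173.1°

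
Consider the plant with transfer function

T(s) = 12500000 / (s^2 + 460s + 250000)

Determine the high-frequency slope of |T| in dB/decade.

Each pole contributes −20 dB/decade at high frequency; each zero contributes +20 dB/decade.
Net: 0 zero(s) − 2 pole(s) → -40 dB/decade.

-40 dB/decade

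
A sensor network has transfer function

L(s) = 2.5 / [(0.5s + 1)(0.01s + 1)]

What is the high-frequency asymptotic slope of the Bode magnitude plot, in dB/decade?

-40 dB/decade

Each pole contributes −20 dB/decade at high frequency; each zero contributes +20 dB/decade.
Net: 0 zero(s) − 2 pole(s) → -40 dB/decade.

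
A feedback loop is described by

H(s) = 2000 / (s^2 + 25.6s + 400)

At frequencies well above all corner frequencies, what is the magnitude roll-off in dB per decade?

Each pole contributes −20 dB/decade at high frequency; each zero contributes +20 dB/decade.
Net: 0 zero(s) − 2 pole(s) → -40 dB/decade.

-40 dB/decade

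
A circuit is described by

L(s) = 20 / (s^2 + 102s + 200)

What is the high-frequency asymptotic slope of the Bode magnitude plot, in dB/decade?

-40 dB/decade

Each pole contributes −20 dB/decade at high frequency; each zero contributes +20 dB/decade.
Net: 0 zero(s) − 2 pole(s) → -40 dB/decade.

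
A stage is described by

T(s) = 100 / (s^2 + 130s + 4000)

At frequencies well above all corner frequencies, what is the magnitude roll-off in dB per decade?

Each pole contributes −20 dB/decade at high frequency; each zero contributes +20 dB/decade.
Net: 0 zero(s) − 2 pole(s) → -40 dB/decade.

-40 dB/decade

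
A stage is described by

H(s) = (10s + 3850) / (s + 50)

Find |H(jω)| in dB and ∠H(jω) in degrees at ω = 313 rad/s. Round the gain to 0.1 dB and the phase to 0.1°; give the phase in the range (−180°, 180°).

23.9 dB, -41.8°

Substitute s = j313:
Numerator: 10(j313) + 3850 = 3850 + j3130
Denominator: (j313) + 50 = 50 + j313
|N| = √(3850² + 3130²) ≈ 4961.8, ∠N ≈ 39.11°
|D| = √(50² + 313²) ≈ 316.97, ∠D ≈ 80.92°
|H| = 4961.8 / 316.97 ≈ 15.654
Gain = 20 log₁₀(15.654) ≈ 23.89 dB
∠H = 39.11° − 80.92° = -41.81°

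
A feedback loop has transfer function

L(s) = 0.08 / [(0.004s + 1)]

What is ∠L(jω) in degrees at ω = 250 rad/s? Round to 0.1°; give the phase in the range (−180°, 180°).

-45.0°

At ω = 250 rad/s:
pole (1 + j250·0.004) = 1 + j1 → |·| ≈ 1.4142, ∠ ≈ 45.00°
∠L = (0°) − (45.00°) = -45.00°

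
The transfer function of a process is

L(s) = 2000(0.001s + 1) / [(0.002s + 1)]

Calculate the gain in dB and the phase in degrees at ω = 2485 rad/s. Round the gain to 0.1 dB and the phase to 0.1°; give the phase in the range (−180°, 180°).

At ω = 2485 rad/s:
zero (1 + j2485·0.001) = 1 + j2.485 → |·| ≈ 2.6787, ∠ ≈ 68.08°
pole (1 + j2485·0.002) = 1 + j4.97 → |·| ≈ 5.0696, ∠ ≈ 78.62°
|L| = 2000 · 2.6787 / (5.0696) ≈ 1056.8
Gain = 20 log₁₀(1056.8) ≈ 60.48 dB
∠L = (68.08°) − (78.62°) = -10.54°

60.5 dB, -10.5°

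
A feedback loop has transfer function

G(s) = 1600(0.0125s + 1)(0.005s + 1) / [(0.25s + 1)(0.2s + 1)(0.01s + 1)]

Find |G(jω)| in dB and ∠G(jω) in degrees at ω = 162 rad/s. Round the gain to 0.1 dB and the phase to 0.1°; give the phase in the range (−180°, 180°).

5.4 dB, -132.4°

At ω = 162 rad/s:
zero (1 + j162·0.0125) = 1 + j2.025 → |·| ≈ 2.2585, ∠ ≈ 63.72°
zero (1 + j162·0.005) = 1 + j0.81 → |·| ≈ 1.2869, ∠ ≈ 39.01°
pole (1 + j162·0.25) = 1 + j40.5 → |·| ≈ 40.512, ∠ ≈ 88.59°
pole (1 + j162·0.2) = 1 + j32.4 → |·| ≈ 32.415, ∠ ≈ 88.23°
pole (1 + j162·0.01) = 1 + j1.62 → |·| ≈ 1.9038, ∠ ≈ 58.31°
|G| = 1600 · 2.2585 · 1.2869 / (40.512 · 32.415 · 1.9038) ≈ 1.8601
Gain = 20 log₁₀(1.8601) ≈ 5.39 dB
∠G = (63.72° + 39.01°) − (88.59° + 88.23° + 58.31°) = -132.40°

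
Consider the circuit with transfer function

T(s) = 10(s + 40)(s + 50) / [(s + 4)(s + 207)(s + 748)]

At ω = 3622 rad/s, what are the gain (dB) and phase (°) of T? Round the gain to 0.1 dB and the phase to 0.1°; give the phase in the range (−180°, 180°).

-51.4 dB, -76.4°

At s = jω = j3622:
zero (s+40): 40 + j3622 → |·| = √(40²+3622²) = √13120484 ≈ 3622.2, ∠ = arctan(3622/40) ≈ 89.37°
zero (s+50): 50 + j3622 → |·| = √(50²+3622²) = √13121384 ≈ 3622.3, ∠ = arctan(3622/50) ≈ 89.21°
pole (s+4): 4 + j3622 → |·| = √(4²+3622²) = √13118900 ≈ 3622, ∠ = arctan(3622/4) ≈ 89.94°
pole (s+207): 207 + j3622 → |·| = √(207²+3622²) = √13161733 ≈ 3627.9, ∠ = arctan(3622/207) ≈ 86.73°
pole (s+748): 748 + j3622 → |·| = √(748²+3622²) = √13678388 ≈ 3698.4, ∠ = arctan(3622/748) ≈ 78.33°
|T| = 10 · 1.3121e+07 / 4.8598e+10 ≈ 0.0026999
Gain = 20 log₁₀(0.0026999) ≈ -51.37 dB
∠T = 178.58° − 255.00° = -76.42°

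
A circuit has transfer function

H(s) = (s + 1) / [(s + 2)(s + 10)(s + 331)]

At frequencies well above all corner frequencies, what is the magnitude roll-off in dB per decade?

Each pole contributes −20 dB/decade at high frequency; each zero contributes +20 dB/decade.
Net: 1 zero(s) − 3 pole(s) → -40 dB/decade.

-40 dB/decade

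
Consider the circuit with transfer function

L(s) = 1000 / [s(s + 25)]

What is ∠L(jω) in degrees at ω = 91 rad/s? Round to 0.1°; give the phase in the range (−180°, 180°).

-164.6°

At s = jω = j91:
pole (s+25): 25 + j91 → |·| = √(25²+91²) = √8906 ≈ 94.372, ∠ = arctan(91/25) ≈ 74.64°
pole at origin: |s| = 91, ∠ = 90.00° (in denominator)
∠L = 0.00° − 164.64° = -164.64°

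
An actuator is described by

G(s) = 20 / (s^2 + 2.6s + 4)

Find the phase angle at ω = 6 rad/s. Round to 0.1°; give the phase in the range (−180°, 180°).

-154.0°

At s = jω = j6:
quadratic: (j6)² + 2.6·j6 + 4 = -32 + j15.6 → |·| ≈ 35.6, ∠ ≈ 154.01°
∠G = 0.00° − 154.01° = -154.01°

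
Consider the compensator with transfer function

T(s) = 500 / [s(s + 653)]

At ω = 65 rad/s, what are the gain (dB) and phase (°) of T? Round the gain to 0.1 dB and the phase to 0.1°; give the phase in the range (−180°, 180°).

At s = jω = j65:
pole (s+653): 653 + j65 → |·| = √(653²+65²) = √430634 ≈ 656.23, ∠ = arctan(65/653) ≈ 5.68°
pole at origin: |s| = 65, ∠ = 90.00° (in denominator)
|T| = 500 / 42655 ≈ 0.011722
Gain = 20 log₁₀(0.011722) ≈ -38.62 dB
∠T = 0.00° − 95.68° = -95.68°

-38.6 dB, -95.7°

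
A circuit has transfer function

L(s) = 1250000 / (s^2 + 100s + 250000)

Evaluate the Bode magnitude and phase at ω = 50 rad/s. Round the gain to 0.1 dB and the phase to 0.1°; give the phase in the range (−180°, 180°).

At s = jω = j50:
quadratic: (j50)² + 100·j50 + 250000 = 247500 + j5000 → |·| ≈ 2.4755e+05, ∠ ≈ 1.16°
|L| = 1250000 / 2.4755e+05 ≈ 5.0495
Gain = 20 log₁₀(5.0495) ≈ 14.06 dB
∠L = 0.00° − 1.16° = -1.16°

14.1 dB, -1.2°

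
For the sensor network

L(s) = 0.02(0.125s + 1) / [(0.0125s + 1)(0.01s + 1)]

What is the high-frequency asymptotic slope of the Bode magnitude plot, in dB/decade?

-20 dB/decade

Each pole contributes −20 dB/decade at high frequency; each zero contributes +20 dB/decade.
Net: 1 zero(s) − 2 pole(s) → -20 dB/decade.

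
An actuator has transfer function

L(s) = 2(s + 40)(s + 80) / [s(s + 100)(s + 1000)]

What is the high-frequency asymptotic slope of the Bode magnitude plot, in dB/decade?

Each pole contributes −20 dB/decade at high frequency; each zero contributes +20 dB/decade.
Net: 2 zero(s) − 3 pole(s) → -20 dB/decade.

-20 dB/decade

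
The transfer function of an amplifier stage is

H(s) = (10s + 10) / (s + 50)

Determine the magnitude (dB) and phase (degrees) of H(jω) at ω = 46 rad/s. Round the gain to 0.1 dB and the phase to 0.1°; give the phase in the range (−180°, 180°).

16.6 dB, 46.1°

Substitute s = j46:
Numerator: 10(j46) + 10 = 10 + j460
Denominator: (j46) + 50 = 50 + j46
|N| = √(10² + 460²) ≈ 460.11, ∠N ≈ 88.75°
|D| = √(50² + 46²) ≈ 67.941, ∠D ≈ 42.61°
|H| = 460.11 / 67.941 ≈ 6.7722
Gain = 20 log₁₀(6.7722) ≈ 16.61 dB
∠H = 88.75° − 42.61° = 46.14°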